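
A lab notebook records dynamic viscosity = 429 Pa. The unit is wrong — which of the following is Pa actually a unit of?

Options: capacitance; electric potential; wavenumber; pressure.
pressure

dynamic viscosity should have units dimensionally equivalent to kg / (m * s) (e.g. Pa·s).
The given unit 'Pa' reduces to kg / (m * s^2). Of the listed options, that is the dimensionality of pressure.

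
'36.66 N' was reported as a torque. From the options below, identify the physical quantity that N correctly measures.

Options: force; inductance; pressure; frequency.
force

torque should have units dimensionally equivalent to kg * m^2 / s^2 (e.g. N·m).
The given unit 'N' reduces to kg * m / s^2. Of the listed options, that is the dimensionality of force.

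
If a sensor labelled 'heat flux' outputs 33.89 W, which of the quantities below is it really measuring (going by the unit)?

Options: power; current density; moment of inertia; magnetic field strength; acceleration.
power

heat flux should have units dimensionally equivalent to kg / s^3 (e.g. W/m²).
The given unit 'W' reduces to kg * m^2 / s^3. Of the listed options, that is the dimensionality of power.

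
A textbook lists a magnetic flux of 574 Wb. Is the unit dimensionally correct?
Yes

magnetic flux has SI base units: kg * m^2 / (A * s^2)
Wb reduces to the same SI base units, so it is a valid unit for magnetic flux.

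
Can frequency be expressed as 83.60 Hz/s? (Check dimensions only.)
No

frequency has SI base units: 1 / s
Hz/s does NOT reduce to 1 / s; a valid unit for frequency would be e.g. Hz.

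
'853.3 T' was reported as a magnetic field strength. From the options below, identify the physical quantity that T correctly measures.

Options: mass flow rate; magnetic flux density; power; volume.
magnetic flux density

magnetic field strength should have units dimensionally equivalent to A / m (e.g. A/m).
The given unit 'T' reduces to kg / (A * s^2). Of the listed options, that is the dimensionality of magnetic flux density.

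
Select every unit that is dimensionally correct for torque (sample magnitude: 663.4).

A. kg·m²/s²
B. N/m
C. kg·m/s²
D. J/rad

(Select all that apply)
A, D

torque has SI base units: kg * m^2 / s^2

Checking each option against kg * m^2 / s^2:
  A. kg·m²/s²: ✓ matches
  B. N/m: ✗ does not match
  C. kg·m/s²: ✗ does not match
  D. J/rad: ✓ matches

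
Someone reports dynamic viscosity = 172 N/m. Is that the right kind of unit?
No

dynamic viscosity has SI base units: kg / (m * s)
N/m does NOT reduce to kg / (m * s); a valid unit for dynamic viscosity would be e.g. Pa·s.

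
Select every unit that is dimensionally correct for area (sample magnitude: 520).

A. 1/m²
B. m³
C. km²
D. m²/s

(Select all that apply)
C

area has SI base units: m^2

Checking each option against m^2:
  A. 1/m²: ✗ does not match
  B. m³: ✗ does not match
  C. km²: ✓ matches
  D. m²/s: ✗ does not match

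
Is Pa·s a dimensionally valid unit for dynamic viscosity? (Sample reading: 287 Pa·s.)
Yes

dynamic viscosity has SI base units: kg / (m * s)
Pa·s reduces to the same SI base units, so it is a valid unit for dynamic viscosity.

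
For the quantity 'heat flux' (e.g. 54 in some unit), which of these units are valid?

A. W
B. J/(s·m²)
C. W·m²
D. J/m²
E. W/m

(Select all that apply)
B

heat flux has SI base units: kg / s^3

Checking each option against kg / s^3:
  A. W: ✗ does not match
  B. J/(s·m²): ✓ matches
  C. W·m²: ✗ does not match
  D. J/m²: ✗ does not match
  E. W/m: ✗ does not match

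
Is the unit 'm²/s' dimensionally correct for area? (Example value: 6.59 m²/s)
No

area has SI base units: m^2
m²/s does NOT reduce to m^2; a valid unit for area would be e.g. m².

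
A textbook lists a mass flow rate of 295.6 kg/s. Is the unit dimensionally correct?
Yes

mass flow rate has SI base units: kg / s
kg/s reduces to the same SI base units, so it is a valid unit for mass flow rate.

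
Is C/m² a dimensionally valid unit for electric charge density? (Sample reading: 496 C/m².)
No

electric charge density has SI base units: A * s / m^3
C/m² does NOT reduce to A * s / m^3; a valid unit for electric charge density would be e.g. C/m³.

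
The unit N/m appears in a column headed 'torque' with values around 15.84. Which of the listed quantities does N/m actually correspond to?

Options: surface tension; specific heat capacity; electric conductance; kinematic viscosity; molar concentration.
surface tension

torque should have units dimensionally equivalent to kg * m^2 / s^2 (e.g. N·m).
The given unit 'N/m' reduces to kg / s^2. Of the listed options, that is the dimensionality of surface tension.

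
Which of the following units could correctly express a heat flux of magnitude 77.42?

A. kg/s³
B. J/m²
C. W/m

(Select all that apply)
A

heat flux has SI base units: kg / s^3

Checking each option against kg / s^3:
  A. kg/s³: ✓ matches
  B. J/m²: ✗ does not match
  C. W/m: ✗ does not match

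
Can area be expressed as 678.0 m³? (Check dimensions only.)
No

area has SI base units: m^2
m³ does NOT reduce to m^2; a valid unit for area would be e.g. m².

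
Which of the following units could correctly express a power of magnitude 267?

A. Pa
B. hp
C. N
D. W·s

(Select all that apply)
B

power has SI base units: kg * m^2 / s^3

Checking each option against kg * m^2 / s^3:
  A. Pa: ✗ does not match
  B. hp: ✓ matches
  C. N: ✗ does not match
  D. W·s: ✗ does not match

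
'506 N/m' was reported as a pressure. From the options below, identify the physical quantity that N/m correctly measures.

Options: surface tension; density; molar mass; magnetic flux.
surface tension

pressure should have units dimensionally equivalent to kg / (m * s^2) (e.g. Pa).
The given unit 'N/m' reduces to kg / s^2. Of the listed options, that is the dimensionality of surface tension.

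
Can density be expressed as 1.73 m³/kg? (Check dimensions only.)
No

density has SI base units: kg / m^3
m³/kg does NOT reduce to kg / m^3; a valid unit for density would be e.g. kg/m³.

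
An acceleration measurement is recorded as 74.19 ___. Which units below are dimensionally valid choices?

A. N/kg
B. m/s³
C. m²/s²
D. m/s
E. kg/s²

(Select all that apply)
A

acceleration has SI base units: m / s^2

Checking each option against m / s^2:
  A. N/kg: ✓ matches
  B. m/s³: ✗ does not match
  C. m²/s²: ✗ does not match
  D. m/s: ✗ does not match
  E. kg/s²: ✗ does not match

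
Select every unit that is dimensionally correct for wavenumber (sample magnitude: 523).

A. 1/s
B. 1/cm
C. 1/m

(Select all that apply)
B, C

wavenumber has SI base units: 1 / m

Checking each option against 1 / m:
  A. 1/s: ✗ does not match
  B. 1/cm: ✓ matches
  C. 1/m: ✓ matches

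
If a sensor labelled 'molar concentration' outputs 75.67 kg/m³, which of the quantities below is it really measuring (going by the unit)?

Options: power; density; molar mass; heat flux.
density

molar concentration should have units dimensionally equivalent to mol / m^3 (e.g. mol/m³).
The given unit 'kg/m³' reduces to kg / m^3. Of the listed options, that is the dimensionality of density.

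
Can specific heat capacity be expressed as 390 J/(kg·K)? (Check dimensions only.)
Yes

specific heat capacity has SI base units: m^2 / (s^2 * K)
J/(kg·K) reduces to the same SI base units, so it is a valid unit for specific heat capacity.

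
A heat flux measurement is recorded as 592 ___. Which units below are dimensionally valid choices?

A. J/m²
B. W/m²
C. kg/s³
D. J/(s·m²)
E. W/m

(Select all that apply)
B, C, D

heat flux has SI base units: kg / s^3

Checking each option against kg / s^3:
  A. J/m²: ✗ does not match
  B. W/m²: ✓ matches
  C. kg/s³: ✓ matches
  D. J/(s·m²): ✓ matches
  E. W/m: ✗ does not match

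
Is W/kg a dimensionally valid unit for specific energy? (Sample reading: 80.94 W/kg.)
No

specific energy has SI base units: m^2 / s^2
W/kg does NOT reduce to m^2 / s^2; a valid unit for specific energy would be e.g. J/kg.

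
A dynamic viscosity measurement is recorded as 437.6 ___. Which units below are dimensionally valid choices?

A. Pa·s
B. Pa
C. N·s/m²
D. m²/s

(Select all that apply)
A, C

dynamic viscosity has SI base units: kg / (m * s)

Checking each option against kg / (m * s):
  A. Pa·s: ✓ matches
  B. Pa: ✗ does not match
  C. N·s/m²: ✓ matches
  D. m²/s: ✗ does not match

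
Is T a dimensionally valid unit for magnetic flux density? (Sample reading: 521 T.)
Yes

magnetic flux density has SI base units: kg / (A * s^2)
T reduces to the same SI base units, so it is a valid unit for magnetic flux density.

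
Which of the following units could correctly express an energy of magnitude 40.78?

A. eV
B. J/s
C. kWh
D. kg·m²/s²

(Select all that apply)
A, C, D

energy has SI base units: kg * m^2 / s^2

Checking each option against kg * m^2 / s^2:
  A. eV: ✓ matches
  B. J/s: ✗ does not match
  C. kWh: ✓ matches
  D. kg·m²/s²: ✓ matches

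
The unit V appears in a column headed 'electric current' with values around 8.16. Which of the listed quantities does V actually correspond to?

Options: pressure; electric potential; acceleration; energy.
electric potential

electric current should have units dimensionally equivalent to A (e.g. A).
The given unit 'V' reduces to kg * m^2 / (A * s^3). Of the listed options, that is the dimensionality of electric potential.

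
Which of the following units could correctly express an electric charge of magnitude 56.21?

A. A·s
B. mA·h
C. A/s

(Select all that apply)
A, B

electric charge has SI base units: A * s

Checking each option against A * s:
  A. A·s: ✓ matches
  B. mA·h: ✓ matches
  C. A/s: ✗ does not match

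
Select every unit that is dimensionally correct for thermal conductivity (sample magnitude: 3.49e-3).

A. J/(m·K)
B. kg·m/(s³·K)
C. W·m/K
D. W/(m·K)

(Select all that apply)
B, D

thermal conductivity has SI base units: kg * m / (s^3 * K)

Checking each option against kg * m / (s^3 * K):
  A. J/(m·K): ✗ does not match
  B. kg·m/(s³·K): ✓ matches
  C. W·m/K: ✗ does not match
  D. W/(m·K): ✓ matches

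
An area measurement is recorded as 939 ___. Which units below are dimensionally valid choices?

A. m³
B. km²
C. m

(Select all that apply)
B

area has SI base units: m^2

Checking each option against m^2:
  A. m³: ✗ does not match
  B. km²: ✓ matches
  C. m: ✗ does not match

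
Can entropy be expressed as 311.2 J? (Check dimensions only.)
No

entropy has SI base units: kg * m^2 / (s^2 * K)
J does NOT reduce to kg * m^2 / (s^2 * K); a valid unit for entropy would be e.g. J/K.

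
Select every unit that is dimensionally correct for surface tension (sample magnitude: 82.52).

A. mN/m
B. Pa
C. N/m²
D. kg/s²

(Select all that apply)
A, D

surface tension has SI base units: kg / s^2

Checking each option against kg / s^2:
  A. mN/m: ✓ matches
  B. Pa: ✗ does not match
  C. N/m²: ✗ does not match
  D. kg/s²: ✓ matches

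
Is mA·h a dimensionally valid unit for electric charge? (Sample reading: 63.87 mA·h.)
Yes

electric charge has SI base units: A * s
mA·h reduces to the same SI base units, so it is a valid unit for electric charge.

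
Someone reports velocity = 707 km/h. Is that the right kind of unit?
Yes

velocity has SI base units: m / s
km/h reduces to the same SI base units, so it is a valid unit for velocity.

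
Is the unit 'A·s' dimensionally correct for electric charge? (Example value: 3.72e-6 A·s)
Yes

electric charge has SI base units: A * s
A·s reduces to the same SI base units, so it is a valid unit for electric charge.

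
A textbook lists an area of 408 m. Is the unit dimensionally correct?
No

area has SI base units: m^2
m does NOT reduce to m^2; a valid unit for area would be e.g. m².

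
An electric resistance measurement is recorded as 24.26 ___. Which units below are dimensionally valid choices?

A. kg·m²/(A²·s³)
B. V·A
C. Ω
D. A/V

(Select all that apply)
A, C

electric resistance has SI base units: kg * m^2 / (A^2 * s^3)

Checking each option against kg * m^2 / (A^2 * s^3):
  A. kg·m²/(A²·s³): ✓ matches
  B. V·A: ✗ does not match
  C. Ω: ✓ matches
  D. A/V: ✗ does not match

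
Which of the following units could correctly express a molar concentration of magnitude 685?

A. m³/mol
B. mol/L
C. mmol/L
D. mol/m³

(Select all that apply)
B, C, D

molar concentration has SI base units: mol / m^3

Checking each option against mol / m^3:
  A. m³/mol: ✗ does not match
  B. mol/L: ✓ matches
  C. mmol/L: ✓ matches
  D. mol/m³: ✓ matches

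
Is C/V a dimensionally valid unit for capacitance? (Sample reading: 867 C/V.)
Yes

capacitance has SI base units: A^2 * s^4 / (kg * m^2)
C/V reduces to the same SI base units, so it is a valid unit for capacitance.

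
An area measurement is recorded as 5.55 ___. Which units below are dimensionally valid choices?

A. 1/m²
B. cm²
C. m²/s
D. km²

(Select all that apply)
B, D

area has SI base units: m^2

Checking each option against m^2:
  A. 1/m²: ✗ does not match
  B. cm²: ✓ matches
  C. m²/s: ✗ does not match
  D. km²: ✓ matches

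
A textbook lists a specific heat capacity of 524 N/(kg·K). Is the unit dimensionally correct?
No

specific heat capacity has SI base units: m^2 / (s^2 * K)
N/(kg·K) does NOT reduce to m^2 / (s^2 * K); a valid unit for specific heat capacity would be e.g. J/(kg·K).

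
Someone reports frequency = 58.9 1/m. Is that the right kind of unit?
No

frequency has SI base units: 1 / s
1/m does NOT reduce to 1 / s; a valid unit for frequency would be e.g. Hz.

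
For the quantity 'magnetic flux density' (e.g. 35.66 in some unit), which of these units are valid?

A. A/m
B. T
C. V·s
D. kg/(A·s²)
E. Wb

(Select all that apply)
B, D

magnetic flux density has SI base units: kg / (A * s^2)

Checking each option against kg / (A * s^2):
  A. A/m: ✗ does not match
  B. T: ✓ matches
  C. V·s: ✗ does not match
  D. kg/(A·s²): ✓ matches
  E. Wb: ✗ does not match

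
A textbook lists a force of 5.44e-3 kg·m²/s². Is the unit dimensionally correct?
No

force has SI base units: kg * m / s^2
kg·m²/s² does NOT reduce to kg * m / s^2; a valid unit for force would be e.g. N.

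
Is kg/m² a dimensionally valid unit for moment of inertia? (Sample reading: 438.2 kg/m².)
No

moment of inertia has SI base units: kg * m^2
kg/m² does NOT reduce to kg * m^2; a valid unit for moment of inertia would be e.g. kg·m².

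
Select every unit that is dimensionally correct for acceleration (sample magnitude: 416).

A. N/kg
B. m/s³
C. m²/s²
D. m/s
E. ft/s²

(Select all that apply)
A, E

acceleration has SI base units: m / s^2

Checking each option against m / s^2:
  A. N/kg: ✓ matches
  B. m/s³: ✗ does not match
  C. m²/s²: ✗ does not match
  D. m/s: ✗ does not match
  E. ft/s²: ✓ matches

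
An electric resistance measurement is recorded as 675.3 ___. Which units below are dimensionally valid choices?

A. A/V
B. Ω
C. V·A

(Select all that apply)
B

electric resistance has SI base units: kg * m^2 / (A^2 * s^3)

Checking each option against kg * m^2 / (A^2 * s^3):
  A. A/V: ✗ does not match
  B. Ω: ✓ matches
  C. V·A: ✗ does not match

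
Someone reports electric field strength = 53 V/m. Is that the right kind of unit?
Yes

electric field strength has SI base units: kg * m / (A * s^3)
V/m reduces to the same SI base units, so it is a valid unit for electric field strength.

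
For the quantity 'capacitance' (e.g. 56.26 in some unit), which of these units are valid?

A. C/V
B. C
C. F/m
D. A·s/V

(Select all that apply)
A, D

capacitance has SI base units: A^2 * s^4 / (kg * m^2)

Checking each option against A^2 * s^4 / (kg * m^2):
  A. C/V: ✓ matches
  B. C: ✗ does not match
  C. F/m: ✗ does not match
  D. A·s/V: ✓ matches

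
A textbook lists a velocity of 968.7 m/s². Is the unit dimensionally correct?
No

velocity has SI base units: m / s
m/s² does NOT reduce to m / s; a valid unit for velocity would be e.g. m/s.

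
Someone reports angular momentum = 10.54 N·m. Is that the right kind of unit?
No

angular momentum has SI base units: kg * m^2 / s
N·m does NOT reduce to kg * m^2 / s; a valid unit for angular momentum would be e.g. kg·m²/s.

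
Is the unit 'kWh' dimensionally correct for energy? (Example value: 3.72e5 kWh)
Yes

energy has SI base units: kg * m^2 / s^2
kWh reduces to the same SI base units, so it is a valid unit for energy.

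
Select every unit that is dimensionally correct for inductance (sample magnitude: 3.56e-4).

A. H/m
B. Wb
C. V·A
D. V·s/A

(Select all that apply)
D

inductance has SI base units: kg * m^2 / (A^2 * s^2)

Checking each option against kg * m^2 / (A^2 * s^2):
  A. H/m: ✗ does not match
  B. Wb: ✗ does not match
  C. V·A: ✗ does not match
  D. V·s/A: ✓ matches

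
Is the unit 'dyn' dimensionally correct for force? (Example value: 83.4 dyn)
Yes

force has SI base units: kg * m / s^2
dyn reduces to the same SI base units, so it is a valid unit for force.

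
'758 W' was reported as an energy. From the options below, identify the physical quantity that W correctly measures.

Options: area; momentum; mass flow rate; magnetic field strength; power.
power

energy should have units dimensionally equivalent to kg * m^2 / s^2 (e.g. J).
The given unit 'W' reduces to kg * m^2 / s^3. Of the listed options, that is the dimensionality of power.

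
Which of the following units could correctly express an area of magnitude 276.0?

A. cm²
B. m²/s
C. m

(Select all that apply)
A

area has SI base units: m^2

Checking each option against m^2:
  A. cm²: ✓ matches
  B. m²/s: ✗ does not match
  C. m: ✗ does not match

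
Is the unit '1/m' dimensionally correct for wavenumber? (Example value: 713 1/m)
Yes

wavenumber has SI base units: 1 / m
1/m reduces to the same SI base units, so it is a valid unit for wavenumber.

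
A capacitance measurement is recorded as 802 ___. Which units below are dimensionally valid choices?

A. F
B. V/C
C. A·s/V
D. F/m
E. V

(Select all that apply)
A, C

capacitance has SI base units: A^2 * s^4 / (kg * m^2)

Checking each option against A^2 * s^4 / (kg * m^2):
  A. F: ✓ matches
  B. V/C: ✗ does not match
  C. A·s/V: ✓ matches
  D. F/m: ✗ does not match
  E. V: ✗ does not match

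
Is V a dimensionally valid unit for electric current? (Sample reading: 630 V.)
No

electric current has SI base units: A
V does NOT reduce to A; a valid unit for electric current would be e.g. A.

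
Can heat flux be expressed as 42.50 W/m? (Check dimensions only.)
No

heat flux has SI base units: kg / s^3
W/m does NOT reduce to kg / s^3; a valid unit for heat flux would be e.g. W/m².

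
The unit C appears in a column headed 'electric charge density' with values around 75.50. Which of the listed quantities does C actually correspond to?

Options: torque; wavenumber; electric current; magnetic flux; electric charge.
electric charge

electric charge density should have units dimensionally equivalent to A * s / m^3 (e.g. C/m³).
The given unit 'C' reduces to A * s. Of the listed options, that is the dimensionality of electric charge.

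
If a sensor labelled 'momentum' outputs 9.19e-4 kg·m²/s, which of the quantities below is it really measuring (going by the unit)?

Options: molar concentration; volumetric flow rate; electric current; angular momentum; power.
angular momentum

momentum should have units dimensionally equivalent to kg * m / s (e.g. kg·m/s).
The given unit 'kg·m²/s' reduces to kg * m^2 / s. Of the listed options, that is the dimensionality of angular momentum.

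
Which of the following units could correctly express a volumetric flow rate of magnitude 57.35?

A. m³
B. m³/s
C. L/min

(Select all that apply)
B, C

volumetric flow rate has SI base units: m^3 / s

Checking each option against m^3 / s:
  A. m³: ✗ does not match
  B. m³/s: ✓ matches
  C. L/min: ✓ matches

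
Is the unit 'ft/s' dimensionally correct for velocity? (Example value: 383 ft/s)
Yes

velocity has SI base units: m / s
ft/s reduces to the same SI base units, so it is a valid unit for velocity.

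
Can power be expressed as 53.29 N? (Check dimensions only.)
No

power has SI base units: kg * m^2 / s^3
N does NOT reduce to kg * m^2 / s^3; a valid unit for power would be e.g. W.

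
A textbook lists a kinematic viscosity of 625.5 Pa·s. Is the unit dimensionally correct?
No

kinematic viscosity has SI base units: m^2 / s
Pa·s does NOT reduce to m^2 / s; a valid unit for kinematic viscosity would be e.g. m²/s.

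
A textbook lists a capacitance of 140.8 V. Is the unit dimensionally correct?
No

capacitance has SI base units: A^2 * s^4 / (kg * m^2)
V does NOT reduce to A^2 * s^4 / (kg * m^2); a valid unit for capacitance would be e.g. F.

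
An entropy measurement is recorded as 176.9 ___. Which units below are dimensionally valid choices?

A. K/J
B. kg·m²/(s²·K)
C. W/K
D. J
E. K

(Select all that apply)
B

entropy has SI base units: kg * m^2 / (s^2 * K)

Checking each option against kg * m^2 / (s^2 * K):
  A. K/J: ✗ does not match
  B. kg·m²/(s²·K): ✓ matches
  C. W/K: ✗ does not match
  D. J: ✗ does not match
  E. K: ✗ does not match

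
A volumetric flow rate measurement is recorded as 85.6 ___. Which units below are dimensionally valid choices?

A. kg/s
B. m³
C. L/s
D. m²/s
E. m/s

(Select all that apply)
C

volumetric flow rate has SI base units: m^3 / s

Checking each option against m^3 / s:
  A. kg/s: ✗ does not match
  B. m³: ✗ does not match
  C. L/s: ✓ matches
  D. m²/s: ✗ does not match
  E. m/s: ✗ does not match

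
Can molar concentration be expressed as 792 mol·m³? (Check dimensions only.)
No

molar concentration has SI base units: mol / m^3
mol·m³ does NOT reduce to mol / m^3; a valid unit for molar concentration would be e.g. mol/m³.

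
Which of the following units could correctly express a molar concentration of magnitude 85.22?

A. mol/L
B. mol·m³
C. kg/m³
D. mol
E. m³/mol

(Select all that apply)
A

molar concentration has SI base units: mol / m^3

Checking each option against mol / m^3:
  A. mol/L: ✓ matches
  B. mol·m³: ✗ does not match
  C. kg/m³: ✗ does not match
  D. mol: ✗ does not match
  E. m³/mol: ✗ does not match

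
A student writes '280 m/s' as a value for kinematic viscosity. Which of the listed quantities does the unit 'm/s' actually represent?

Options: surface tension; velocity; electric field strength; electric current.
velocity

kinematic viscosity should have units dimensionally equivalent to m^2 / s (e.g. m²/s).
The given unit 'm/s' reduces to m / s. Of the listed options, that is the dimensionality of velocity.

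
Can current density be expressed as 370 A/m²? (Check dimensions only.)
Yes

current density has SI base units: A / m^2
A/m² reduces to the same SI base units, so it is a valid unit for current density.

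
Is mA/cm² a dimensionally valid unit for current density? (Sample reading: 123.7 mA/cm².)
Yes

current density has SI base units: A / m^2
mA/cm² reduces to the same SI base units, so it is a valid unit for current density.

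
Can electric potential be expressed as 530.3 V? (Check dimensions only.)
Yes

electric potential has SI base units: kg * m^2 / (A * s^3)
V reduces to the same SI base units, so it is a valid unit for electric potential.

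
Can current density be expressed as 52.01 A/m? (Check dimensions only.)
No

current density has SI base units: A / m^2
A/m does NOT reduce to A / m^2; a valid unit for current density would be e.g. A/m².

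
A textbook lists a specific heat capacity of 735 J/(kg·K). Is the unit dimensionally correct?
Yes

specific heat capacity has SI base units: m^2 / (s^2 * K)
J/(kg·K) reduces to the same SI base units, so it is a valid unit for specific heat capacity.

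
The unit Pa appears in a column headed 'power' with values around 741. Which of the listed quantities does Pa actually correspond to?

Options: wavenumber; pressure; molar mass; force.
pressure

power should have units dimensionally equivalent to kg * m^2 / s^3 (e.g. W).
The given unit 'Pa' reduces to kg / (m * s^2). Of the listed options, that is the dimensionality of pressure.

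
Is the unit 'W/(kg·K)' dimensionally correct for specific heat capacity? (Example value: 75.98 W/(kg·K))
No

specific heat capacity has SI base units: m^2 / (s^2 * K)
W/(kg·K) does NOT reduce to m^2 / (s^2 * K); a valid unit for specific heat capacity would be e.g. J/(kg·K).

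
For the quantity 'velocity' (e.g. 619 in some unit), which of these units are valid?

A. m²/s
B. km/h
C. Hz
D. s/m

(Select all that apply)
B

velocity has SI base units: m / s

Checking each option against m / s:
  A. m²/s: ✗ does not match
  B. km/h: ✓ matches
  C. Hz: ✗ does not match
  D. s/m: ✗ does not match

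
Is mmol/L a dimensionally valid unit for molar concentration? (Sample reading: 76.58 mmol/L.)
Yes

molar concentration has SI base units: mol / m^3
mmol/L reduces to the same SI base units, so it is a valid unit for molar concentration.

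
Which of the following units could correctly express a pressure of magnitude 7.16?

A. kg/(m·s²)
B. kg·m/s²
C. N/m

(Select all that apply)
A

pressure has SI base units: kg / (m * s^2)

Checking each option against kg / (m * s^2):
  A. kg/(m·s²): ✓ matches
  B. kg·m/s²: ✗ does not match
  C. N/m: ✗ does not match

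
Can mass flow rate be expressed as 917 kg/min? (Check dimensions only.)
Yes

mass flow rate has SI base units: kg / s
kg/min reduces to the same SI base units, so it is a valid unit for mass flow rate.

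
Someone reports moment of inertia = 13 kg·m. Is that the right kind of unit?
No

moment of inertia has SI base units: kg * m^2
kg·m does NOT reduce to kg * m^2; a valid unit for moment of inertia would be e.g. kg·m².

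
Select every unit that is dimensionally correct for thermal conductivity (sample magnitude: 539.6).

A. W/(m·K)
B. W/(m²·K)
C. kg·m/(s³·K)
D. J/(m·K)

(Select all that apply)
A, C

thermal conductivity has SI base units: kg * m / (s^3 * K)

Checking each option against kg * m / (s^3 * K):
  A. W/(m·K): ✓ matches
  B. W/(m²·K): ✗ does not match
  C. kg·m/(s³·K): ✓ matches
  D. J/(m·K): ✗ does not match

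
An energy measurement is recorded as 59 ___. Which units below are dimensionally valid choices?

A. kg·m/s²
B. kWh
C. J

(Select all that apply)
B, C

energy has SI base units: kg * m^2 / s^2

Checking each option against kg * m^2 / s^2:
  A. kg·m/s²: ✗ does not match
  B. kWh: ✓ matches
  C. J: ✓ matches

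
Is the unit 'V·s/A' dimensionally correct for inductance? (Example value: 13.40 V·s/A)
Yes

inductance has SI base units: kg * m^2 / (A^2 * s^2)
V·s/A reduces to the same SI base units, so it is a valid unit for inductance.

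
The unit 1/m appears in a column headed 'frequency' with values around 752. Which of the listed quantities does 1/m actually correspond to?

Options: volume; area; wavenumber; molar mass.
wavenumber

frequency should have units dimensionally equivalent to 1 / s (e.g. Hz).
The given unit '1/m' reduces to 1 / m. Of the listed options, that is the dimensionality of wavenumber.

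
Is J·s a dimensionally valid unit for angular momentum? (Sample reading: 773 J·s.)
Yes

angular momentum has SI base units: kg * m^2 / s
J·s reduces to the same SI base units, so it is a valid unit for angular momentum.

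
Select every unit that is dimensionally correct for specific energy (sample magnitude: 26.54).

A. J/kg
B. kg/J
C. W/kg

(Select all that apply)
A

specific energy has SI base units: m^2 / s^2

Checking each option against m^2 / s^2:
  A. J/kg: ✓ matches
  B. kg/J: ✗ does not match
  C. W/kg: ✗ does not match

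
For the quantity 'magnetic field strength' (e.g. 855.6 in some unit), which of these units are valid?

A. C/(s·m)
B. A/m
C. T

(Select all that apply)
A, B

magnetic field strength has SI base units: A / m

Checking each option against A / m:
  A. C/(s·m): ✓ matches
  B. A/m: ✓ matches
  C. T: ✗ does not match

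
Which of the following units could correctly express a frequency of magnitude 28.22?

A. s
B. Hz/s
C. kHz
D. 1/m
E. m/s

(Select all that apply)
C

frequency has SI base units: 1 / s

Checking each option against 1 / s:
  A. s: ✗ does not match
  B. Hz/s: ✗ does not match
  C. kHz: ✓ matches
  D. 1/m: ✗ does not match
  E. m/s: ✗ does not match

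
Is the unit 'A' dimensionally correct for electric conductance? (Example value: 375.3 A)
No

electric conductance has SI base units: A^2 * s^3 / (kg * m^2)
A does NOT reduce to A^2 * s^3 / (kg * m^2); a valid unit for electric conductance would be e.g. S.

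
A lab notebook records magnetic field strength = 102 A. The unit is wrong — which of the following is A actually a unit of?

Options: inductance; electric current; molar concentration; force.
electric current

magnetic field strength should have units dimensionally equivalent to A / m (e.g. A/m).
The given unit 'A' reduces to A. Of the listed options, that is the dimensionality of electric current.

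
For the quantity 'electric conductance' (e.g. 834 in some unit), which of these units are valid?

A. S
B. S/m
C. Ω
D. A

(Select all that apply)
A

electric conductance has SI base units: A^2 * s^3 / (kg * m^2)

Checking each option against A^2 * s^3 / (kg * m^2):
  A. S: ✓ matches
  B. S/m: ✗ does not match
  C. Ω: ✗ does not match
  D. A: ✗ does not match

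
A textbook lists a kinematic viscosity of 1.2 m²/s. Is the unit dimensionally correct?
Yes

kinematic viscosity has SI base units: m^2 / s
m²/s reduces to the same SI base units, so it is a valid unit for kinematic viscosity.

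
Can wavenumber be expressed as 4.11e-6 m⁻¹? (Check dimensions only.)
Yes

wavenumber has SI base units: 1 / m
m⁻¹ reduces to the same SI base units, so it is a valid unit for wavenumber.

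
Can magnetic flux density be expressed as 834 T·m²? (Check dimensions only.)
No

magnetic flux density has SI base units: kg / (A * s^2)
T·m² does NOT reduce to kg / (A * s^2); a valid unit for magnetic flux density would be e.g. T.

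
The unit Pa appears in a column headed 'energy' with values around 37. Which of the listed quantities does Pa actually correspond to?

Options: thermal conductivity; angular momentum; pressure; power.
pressure

energy should have units dimensionally equivalent to kg * m^2 / s^2 (e.g. J).
The given unit 'Pa' reduces to kg / (m * s^2). Of the listed options, that is the dimensionality of pressure.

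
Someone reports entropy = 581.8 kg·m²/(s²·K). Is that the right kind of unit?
Yes

entropy has SI base units: kg * m^2 / (s^2 * K)
kg·m²/(s²·K) reduces to the same SI base units, so it is a valid unit for entropy.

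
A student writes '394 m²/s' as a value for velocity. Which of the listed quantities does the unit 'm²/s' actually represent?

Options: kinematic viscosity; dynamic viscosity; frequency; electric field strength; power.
kinematic viscosity

velocity should have units dimensionally equivalent to m / s (e.g. m/s).
The given unit 'm²/s' reduces to m^2 / s. Of the listed options, that is the dimensionality of kinematic viscosity.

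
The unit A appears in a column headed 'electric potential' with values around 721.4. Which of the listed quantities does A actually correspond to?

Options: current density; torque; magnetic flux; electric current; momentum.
electric current

electric potential should have units dimensionally equivalent to kg * m^2 / (A * s^3) (e.g. V).
The given unit 'A' reduces to A. Of the listed options, that is the dimensionality of electric current.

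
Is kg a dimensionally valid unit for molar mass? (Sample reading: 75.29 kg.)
No

molar mass has SI base units: kg / mol
kg does NOT reduce to kg / mol; a valid unit for molar mass would be e.g. kg/mol.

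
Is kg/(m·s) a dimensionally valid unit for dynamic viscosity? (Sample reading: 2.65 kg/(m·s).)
Yes

dynamic viscosity has SI base units: kg / (m * s)
kg/(m·s) reduces to the same SI base units, so it is a valid unit for dynamic viscosity.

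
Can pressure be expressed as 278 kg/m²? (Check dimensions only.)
No

pressure has SI base units: kg / (m * s^2)
kg/m² does NOT reduce to kg / (m * s^2); a valid unit for pressure would be e.g. Pa.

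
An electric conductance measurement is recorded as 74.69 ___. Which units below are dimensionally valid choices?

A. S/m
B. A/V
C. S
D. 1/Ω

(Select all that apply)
B, C, D

electric conductance has SI base units: A^2 * s^3 / (kg * m^2)

Checking each option against A^2 * s^3 / (kg * m^2):
  A. S/m: ✗ does not match
  B. A/V: ✓ matches
  C. S: ✓ matches
  D. 1/Ω: ✓ matches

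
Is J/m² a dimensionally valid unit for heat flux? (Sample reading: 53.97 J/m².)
No

heat flux has SI base units: kg / s^3
J/m² does NOT reduce to kg / s^3; a valid unit for heat flux would be e.g. W/m².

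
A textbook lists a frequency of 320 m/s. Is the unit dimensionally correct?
No

frequency has SI base units: 1 / s
m/s does NOT reduce to 1 / s; a valid unit for frequency would be e.g. Hz.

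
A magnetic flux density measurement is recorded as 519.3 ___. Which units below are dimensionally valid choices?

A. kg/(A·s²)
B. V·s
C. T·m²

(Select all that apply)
A

magnetic flux density has SI base units: kg / (A * s^2)

Checking each option against kg / (A * s^2):
  A. kg/(A·s²): ✓ matches
  B. V·s: ✗ does not match
  C. T·m²: ✗ does not match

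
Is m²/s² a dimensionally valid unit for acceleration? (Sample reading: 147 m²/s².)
No

acceleration has SI base units: m / s^2
m²/s² does NOT reduce to m / s^2; a valid unit for acceleration would be e.g. m/s².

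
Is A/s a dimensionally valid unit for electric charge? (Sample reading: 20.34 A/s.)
No

electric charge has SI base units: A * s
A/s does NOT reduce to A * s; a valid unit for electric charge would be e.g. C.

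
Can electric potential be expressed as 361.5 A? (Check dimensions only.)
No

electric potential has SI base units: kg * m^2 / (A * s^3)
A does NOT reduce to kg * m^2 / (A * s^3); a valid unit for electric potential would be e.g. V.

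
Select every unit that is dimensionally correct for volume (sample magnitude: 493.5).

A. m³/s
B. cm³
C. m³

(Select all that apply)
B, C

volume has SI base units: m^3

Checking each option against m^3:
  A. m³/s: ✗ does not match
  B. cm³: ✓ matches
  C. m³: ✓ matches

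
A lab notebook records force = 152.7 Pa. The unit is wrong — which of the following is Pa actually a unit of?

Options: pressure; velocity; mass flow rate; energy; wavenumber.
pressure

force should have units dimensionally equivalent to kg * m / s^2 (e.g. N).
The given unit 'Pa' reduces to kg / (m * s^2). Of the listed options, that is the dimensionality of pressure.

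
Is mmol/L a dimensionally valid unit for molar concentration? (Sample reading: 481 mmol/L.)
Yes

molar concentration has SI base units: mol / m^3
mmol/L reduces to the same SI base units, so it is a valid unit for molar concentration.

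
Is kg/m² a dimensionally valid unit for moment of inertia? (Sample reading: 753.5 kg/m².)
No

moment of inertia has SI base units: kg * m^2
kg/m² does NOT reduce to kg * m^2; a valid unit for moment of inertia would be e.g. kg·m².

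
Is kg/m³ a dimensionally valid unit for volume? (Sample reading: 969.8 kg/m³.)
No

volume has SI base units: m^3
kg/m³ does NOT reduce to m^3; a valid unit for volume would be e.g. m³.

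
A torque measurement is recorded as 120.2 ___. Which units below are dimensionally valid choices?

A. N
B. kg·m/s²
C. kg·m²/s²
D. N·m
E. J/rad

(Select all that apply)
C, D, E

torque has SI base units: kg * m^2 / s^2

Checking each option against kg * m^2 / s^2:
  A. N: ✗ does not match
  B. kg·m/s²: ✗ does not match
  C. kg·m²/s²: ✓ matches
  D. N·m: ✓ matches
  E. J/rad: ✓ matches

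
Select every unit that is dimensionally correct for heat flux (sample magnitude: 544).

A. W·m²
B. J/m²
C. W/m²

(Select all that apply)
C

heat flux has SI base units: kg / s^3

Checking each option against kg / s^3:
  A. W·m²: ✗ does not match
  B. J/m²: ✗ does not match
  C. W/m²: ✓ matches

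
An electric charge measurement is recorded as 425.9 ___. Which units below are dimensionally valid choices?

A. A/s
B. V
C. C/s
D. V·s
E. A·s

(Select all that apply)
E

electric charge has SI base units: A * s

Checking each option against A * s:
  A. A/s: ✗ does not match
  B. V: ✗ does not match
  C. C/s: ✗ does not match
  D. V·s: ✗ does not match
  E. A·s: ✓ matches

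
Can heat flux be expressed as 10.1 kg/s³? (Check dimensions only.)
Yes

heat flux has SI base units: kg / s^3
kg/s³ reduces to the same SI base units, so it is a valid unit for heat flux.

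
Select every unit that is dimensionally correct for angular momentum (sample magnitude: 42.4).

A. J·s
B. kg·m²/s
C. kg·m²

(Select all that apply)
A, B

angular momentum has SI base units: kg * m^2 / s

Checking each option against kg * m^2 / s:
  A. J·s: ✓ matches
  B. kg·m²/s: ✓ matches
  C. kg·m²: ✗ does not match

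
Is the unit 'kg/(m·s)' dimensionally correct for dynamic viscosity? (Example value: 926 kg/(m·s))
Yes

dynamic viscosity has SI base units: kg / (m * s)
kg/(m·s) reduces to the same SI base units, so it is a valid unit for dynamic viscosity.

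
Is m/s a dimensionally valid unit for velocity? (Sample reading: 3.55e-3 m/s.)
Yes

velocity has SI base units: m / s
m/s reduces to the same SI base units, so it is a valid unit for velocity.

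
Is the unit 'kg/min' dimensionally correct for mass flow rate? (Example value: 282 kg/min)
Yes

mass flow rate has SI base units: kg / s
kg/min reduces to the same SI base units, so it is a valid unit for mass flow rate.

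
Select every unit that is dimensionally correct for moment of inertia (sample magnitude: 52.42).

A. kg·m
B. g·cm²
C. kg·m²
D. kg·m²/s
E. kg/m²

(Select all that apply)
B, C

moment of inertia has SI base units: kg * m^2

Checking each option against kg * m^2:
  A. kg·m: ✗ does not match
  B. g·cm²: ✓ matches
  C. kg·m²: ✓ matches
  D. kg·m²/s: ✗ does not match
  E. kg/m²: ✗ does not match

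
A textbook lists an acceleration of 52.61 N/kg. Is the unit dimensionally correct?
Yes

acceleration has SI base units: m / s^2
N/kg reduces to the same SI base units, so it is a valid unit for acceleration.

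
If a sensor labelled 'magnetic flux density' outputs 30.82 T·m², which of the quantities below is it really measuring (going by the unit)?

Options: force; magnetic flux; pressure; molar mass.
magnetic flux

magnetic flux density should have units dimensionally equivalent to kg / (A * s^2) (e.g. T).
The given unit 'T·m²' reduces to kg * m^2 / (A * s^2). Of the listed options, that is the dimensionality of magnetic flux.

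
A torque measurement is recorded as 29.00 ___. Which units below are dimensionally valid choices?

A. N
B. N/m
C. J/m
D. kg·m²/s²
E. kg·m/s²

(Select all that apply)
D

torque has SI base units: kg * m^2 / s^2

Checking each option against kg * m^2 / s^2:
  A. N: ✗ does not match
  B. N/m: ✗ does not match
  C. J/m: ✗ does not match
  D. kg·m²/s²: ✓ matches
  E. kg·m/s²: ✗ does not match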